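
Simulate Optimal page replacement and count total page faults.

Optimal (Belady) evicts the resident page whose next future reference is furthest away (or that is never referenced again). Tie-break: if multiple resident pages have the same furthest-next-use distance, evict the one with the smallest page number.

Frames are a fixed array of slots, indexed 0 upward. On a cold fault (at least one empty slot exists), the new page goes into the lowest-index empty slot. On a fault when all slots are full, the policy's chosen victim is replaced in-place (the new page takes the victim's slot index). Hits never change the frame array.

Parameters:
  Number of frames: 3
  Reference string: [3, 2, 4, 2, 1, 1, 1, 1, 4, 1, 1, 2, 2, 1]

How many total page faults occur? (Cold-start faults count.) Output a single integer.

Answer: 4

Derivation:
Step 0: ref 3 → FAULT, frames=[3,-,-]
Step 1: ref 2 → FAULT, frames=[3,2,-]
Step 2: ref 4 → FAULT, frames=[3,2,4]
Step 3: ref 2 → HIT, frames=[3,2,4]
Step 4: ref 1 → FAULT (evict 3), frames=[1,2,4]
Step 5: ref 1 → HIT, frames=[1,2,4]
Step 6: ref 1 → HIT, frames=[1,2,4]
Step 7: ref 1 → HIT, frames=[1,2,4]
Step 8: ref 4 → HIT, frames=[1,2,4]
Step 9: ref 1 → HIT, frames=[1,2,4]
Step 10: ref 1 → HIT, frames=[1,2,4]
Step 11: ref 2 → HIT, frames=[1,2,4]
Step 12: ref 2 → HIT, frames=[1,2,4]
Step 13: ref 1 → HIT, frames=[1,2,4]
Total faults: 4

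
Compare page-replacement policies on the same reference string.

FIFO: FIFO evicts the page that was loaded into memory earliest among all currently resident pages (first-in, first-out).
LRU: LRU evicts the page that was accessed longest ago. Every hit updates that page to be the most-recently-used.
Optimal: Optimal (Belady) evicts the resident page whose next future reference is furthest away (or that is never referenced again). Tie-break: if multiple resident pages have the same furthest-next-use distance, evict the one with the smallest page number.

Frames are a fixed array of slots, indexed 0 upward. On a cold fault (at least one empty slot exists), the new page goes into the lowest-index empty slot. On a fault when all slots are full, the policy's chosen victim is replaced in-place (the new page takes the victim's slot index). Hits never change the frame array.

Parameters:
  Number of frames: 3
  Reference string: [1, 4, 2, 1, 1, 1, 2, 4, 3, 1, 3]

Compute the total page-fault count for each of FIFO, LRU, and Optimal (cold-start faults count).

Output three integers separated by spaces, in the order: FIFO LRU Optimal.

--- FIFO ---
  step 0: ref 1 -> FAULT, frames=[1,-,-] (faults so far: 1)
  step 1: ref 4 -> FAULT, frames=[1,4,-] (faults so far: 2)
  step 2: ref 2 -> FAULT, frames=[1,4,2] (faults so far: 3)
  step 3: ref 1 -> HIT, frames=[1,4,2] (faults so far: 3)
  step 4: ref 1 -> HIT, frames=[1,4,2] (faults so far: 3)
  step 5: ref 1 -> HIT, frames=[1,4,2] (faults so far: 3)
  step 6: ref 2 -> HIT, frames=[1,4,2] (faults so far: 3)
  step 7: ref 4 -> HIT, frames=[1,4,2] (faults so far: 3)
  step 8: ref 3 -> FAULT, evict 1, frames=[3,4,2] (faults so far: 4)
  step 9: ref 1 -> FAULT, evict 4, frames=[3,1,2] (faults so far: 5)
  step 10: ref 3 -> HIT, frames=[3,1,2] (faults so far: 5)
  FIFO total faults: 5
--- LRU ---
  step 0: ref 1 -> FAULT, frames=[1,-,-] (faults so far: 1)
  step 1: ref 4 -> FAULT, frames=[1,4,-] (faults so far: 2)
  step 2: ref 2 -> FAULT, frames=[1,4,2] (faults so far: 3)
  step 3: ref 1 -> HIT, frames=[1,4,2] (faults so far: 3)
  step 4: ref 1 -> HIT, frames=[1,4,2] (faults so far: 3)
  step 5: ref 1 -> HIT, frames=[1,4,2] (faults so far: 3)
  step 6: ref 2 -> HIT, frames=[1,4,2] (faults so far: 3)
  step 7: ref 4 -> HIT, frames=[1,4,2] (faults so far: 3)
  step 8: ref 3 -> FAULT, evict 1, frames=[3,4,2] (faults so far: 4)
  step 9: ref 1 -> FAULT, evict 2, frames=[3,4,1] (faults so far: 5)
  step 10: ref 3 -> HIT, frames=[3,4,1] (faults so far: 5)
  LRU total faults: 5
--- Optimal ---
  step 0: ref 1 -> FAULT, frames=[1,-,-] (faults so far: 1)
  step 1: ref 4 -> FAULT, frames=[1,4,-] (faults so far: 2)
  step 2: ref 2 -> FAULT, frames=[1,4,2] (faults so far: 3)
  step 3: ref 1 -> HIT, frames=[1,4,2] (faults so far: 3)
  step 4: ref 1 -> HIT, frames=[1,4,2] (faults so far: 3)
  step 5: ref 1 -> HIT, frames=[1,4,2] (faults so far: 3)
  step 6: ref 2 -> HIT, frames=[1,4,2] (faults so far: 3)
  step 7: ref 4 -> HIT, frames=[1,4,2] (faults so far: 3)
  step 8: ref 3 -> FAULT, evict 2, frames=[1,4,3] (faults so far: 4)
  step 9: ref 1 -> HIT, frames=[1,4,3] (faults so far: 4)
  step 10: ref 3 -> HIT, frames=[1,4,3] (faults so far: 4)
  Optimal total faults: 4

Answer: 5 5 4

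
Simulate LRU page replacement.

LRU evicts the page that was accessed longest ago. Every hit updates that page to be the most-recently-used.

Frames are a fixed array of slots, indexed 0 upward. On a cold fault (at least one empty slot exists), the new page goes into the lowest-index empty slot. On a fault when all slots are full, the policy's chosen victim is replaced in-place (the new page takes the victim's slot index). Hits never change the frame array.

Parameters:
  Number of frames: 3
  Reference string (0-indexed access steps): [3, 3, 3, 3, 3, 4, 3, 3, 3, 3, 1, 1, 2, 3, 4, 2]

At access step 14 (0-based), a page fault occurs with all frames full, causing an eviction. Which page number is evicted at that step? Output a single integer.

Answer: 1

Derivation:
Step 0: ref 3 -> FAULT, frames=[3,-,-]
Step 1: ref 3 -> HIT, frames=[3,-,-]
Step 2: ref 3 -> HIT, frames=[3,-,-]
Step 3: ref 3 -> HIT, frames=[3,-,-]
Step 4: ref 3 -> HIT, frames=[3,-,-]
Step 5: ref 4 -> FAULT, frames=[3,4,-]
Step 6: ref 3 -> HIT, frames=[3,4,-]
Step 7: ref 3 -> HIT, frames=[3,4,-]
Step 8: ref 3 -> HIT, frames=[3,4,-]
Step 9: ref 3 -> HIT, frames=[3,4,-]
Step 10: ref 1 -> FAULT, frames=[3,4,1]
Step 11: ref 1 -> HIT, frames=[3,4,1]
Step 12: ref 2 -> FAULT, evict 4, frames=[3,2,1]
Step 13: ref 3 -> HIT, frames=[3,2,1]
Step 14: ref 4 -> FAULT, evict 1, frames=[3,2,4]
At step 14: evicted page 1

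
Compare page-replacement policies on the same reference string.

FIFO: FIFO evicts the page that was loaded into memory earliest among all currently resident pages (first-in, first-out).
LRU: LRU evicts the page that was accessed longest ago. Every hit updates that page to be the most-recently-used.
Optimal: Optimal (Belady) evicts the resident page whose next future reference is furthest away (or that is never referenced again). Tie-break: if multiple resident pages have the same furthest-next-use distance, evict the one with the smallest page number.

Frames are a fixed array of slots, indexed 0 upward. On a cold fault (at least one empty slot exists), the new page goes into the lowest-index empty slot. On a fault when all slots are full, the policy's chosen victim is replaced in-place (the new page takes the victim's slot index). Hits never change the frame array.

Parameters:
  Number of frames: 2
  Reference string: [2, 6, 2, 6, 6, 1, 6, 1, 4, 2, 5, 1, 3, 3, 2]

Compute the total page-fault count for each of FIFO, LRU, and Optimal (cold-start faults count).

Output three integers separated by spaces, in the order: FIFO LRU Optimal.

--- FIFO ---
  step 0: ref 2 -> FAULT, frames=[2,-] (faults so far: 1)
  step 1: ref 6 -> FAULT, frames=[2,6] (faults so far: 2)
  step 2: ref 2 -> HIT, frames=[2,6] (faults so far: 2)
  step 3: ref 6 -> HIT, frames=[2,6] (faults so far: 2)
  step 4: ref 6 -> HIT, frames=[2,6] (faults so far: 2)
  step 5: ref 1 -> FAULT, evict 2, frames=[1,6] (faults so far: 3)
  step 6: ref 6 -> HIT, frames=[1,6] (faults so far: 3)
  step 7: ref 1 -> HIT, frames=[1,6] (faults so far: 3)
  step 8: ref 4 -> FAULT, evict 6, frames=[1,4] (faults so far: 4)
  step 9: ref 2 -> FAULT, evict 1, frames=[2,4] (faults so far: 5)
  step 10: ref 5 -> FAULT, evict 4, frames=[2,5] (faults so far: 6)
  step 11: ref 1 -> FAULT, evict 2, frames=[1,5] (faults so far: 7)
  step 12: ref 3 -> FAULT, evict 5, frames=[1,3] (faults so far: 8)
  step 13: ref 3 -> HIT, frames=[1,3] (faults so far: 8)
  step 14: ref 2 -> FAULT, evict 1, frames=[2,3] (faults so far: 9)
  FIFO total faults: 9
--- LRU ---
  step 0: ref 2 -> FAULT, frames=[2,-] (faults so far: 1)
  step 1: ref 6 -> FAULT, frames=[2,6] (faults so far: 2)
  step 2: ref 2 -> HIT, frames=[2,6] (faults so far: 2)
  step 3: ref 6 -> HIT, frames=[2,6] (faults so far: 2)
  step 4: ref 6 -> HIT, frames=[2,6] (faults so far: 2)
  step 5: ref 1 -> FAULT, evict 2, frames=[1,6] (faults so far: 3)
  step 6: ref 6 -> HIT, frames=[1,6] (faults so far: 3)
  step 7: ref 1 -> HIT, frames=[1,6] (faults so far: 3)
  step 8: ref 4 -> FAULT, evict 6, frames=[1,4] (faults so far: 4)
  step 9: ref 2 -> FAULT, evict 1, frames=[2,4] (faults so far: 5)
  step 10: ref 5 -> FAULT, evict 4, frames=[2,5] (faults so far: 6)
  step 11: ref 1 -> FAULT, evict 2, frames=[1,5] (faults so far: 7)
  step 12: ref 3 -> FAULT, evict 5, frames=[1,3] (faults so far: 8)
  step 13: ref 3 -> HIT, frames=[1,3] (faults so far: 8)
  step 14: ref 2 -> FAULT, evict 1, frames=[2,3] (faults so far: 9)
  LRU total faults: 9
--- Optimal ---
  step 0: ref 2 -> FAULT, frames=[2,-] (faults so far: 1)
  step 1: ref 6 -> FAULT, frames=[2,6] (faults so far: 2)
  step 2: ref 2 -> HIT, frames=[2,6] (faults so far: 2)
  step 3: ref 6 -> HIT, frames=[2,6] (faults so far: 2)
  step 4: ref 6 -> HIT, frames=[2,6] (faults so far: 2)
  step 5: ref 1 -> FAULT, evict 2, frames=[1,6] (faults so far: 3)
  step 6: ref 6 -> HIT, frames=[1,6] (faults so far: 3)
  step 7: ref 1 -> HIT, frames=[1,6] (faults so far: 3)
  step 8: ref 4 -> FAULT, evict 6, frames=[1,4] (faults so far: 4)
  step 9: ref 2 -> FAULT, evict 4, frames=[1,2] (faults so far: 5)
  step 10: ref 5 -> FAULT, evict 2, frames=[1,5] (faults so far: 6)
  step 11: ref 1 -> HIT, frames=[1,5] (faults so far: 6)
  step 12: ref 3 -> FAULT, evict 1, frames=[3,5] (faults so far: 7)
  step 13: ref 3 -> HIT, frames=[3,5] (faults so far: 7)
  step 14: ref 2 -> FAULT, evict 3, frames=[2,5] (faults so far: 8)
  Optimal total faults: 8

Answer: 9 9 8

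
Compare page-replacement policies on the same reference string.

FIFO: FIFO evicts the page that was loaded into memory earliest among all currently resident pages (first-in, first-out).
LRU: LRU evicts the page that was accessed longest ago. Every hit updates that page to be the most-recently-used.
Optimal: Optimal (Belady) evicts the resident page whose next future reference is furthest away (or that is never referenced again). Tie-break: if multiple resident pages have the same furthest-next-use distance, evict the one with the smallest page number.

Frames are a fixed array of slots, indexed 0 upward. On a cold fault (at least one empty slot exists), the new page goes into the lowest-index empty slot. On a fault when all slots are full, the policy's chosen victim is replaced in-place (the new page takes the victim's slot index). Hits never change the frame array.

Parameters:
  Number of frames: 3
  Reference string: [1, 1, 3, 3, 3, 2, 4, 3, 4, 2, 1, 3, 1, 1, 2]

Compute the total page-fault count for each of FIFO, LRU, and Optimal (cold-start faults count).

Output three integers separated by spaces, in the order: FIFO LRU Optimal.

Answer: 7 6 5

Derivation:
--- FIFO ---
  step 0: ref 1 -> FAULT, frames=[1,-,-] (faults so far: 1)
  step 1: ref 1 -> HIT, frames=[1,-,-] (faults so far: 1)
  step 2: ref 3 -> FAULT, frames=[1,3,-] (faults so far: 2)
  step 3: ref 3 -> HIT, frames=[1,3,-] (faults so far: 2)
  step 4: ref 3 -> HIT, frames=[1,3,-] (faults so far: 2)
  step 5: ref 2 -> FAULT, frames=[1,3,2] (faults so far: 3)
  step 6: ref 4 -> FAULT, evict 1, frames=[4,3,2] (faults so far: 4)
  step 7: ref 3 -> HIT, frames=[4,3,2] (faults so far: 4)
  step 8: ref 4 -> HIT, frames=[4,3,2] (faults so far: 4)
  step 9: ref 2 -> HIT, frames=[4,3,2] (faults so far: 4)
  step 10: ref 1 -> FAULT, evict 3, frames=[4,1,2] (faults so far: 5)
  step 11: ref 3 -> FAULT, evict 2, frames=[4,1,3] (faults so far: 6)
  step 12: ref 1 -> HIT, frames=[4,1,3] (faults so far: 6)
  step 13: ref 1 -> HIT, frames=[4,1,3] (faults so far: 6)
  step 14: ref 2 -> FAULT, evict 4, frames=[2,1,3] (faults so far: 7)
  FIFO total faults: 7
--- LRU ---
  step 0: ref 1 -> FAULT, frames=[1,-,-] (faults so far: 1)
  step 1: ref 1 -> HIT, frames=[1,-,-] (faults so far: 1)
  step 2: ref 3 -> FAULT, frames=[1,3,-] (faults so far: 2)
  step 3: ref 3 -> HIT, frames=[1,3,-] (faults so far: 2)
  step 4: ref 3 -> HIT, frames=[1,3,-] (faults so far: 2)
  step 5: ref 2 -> FAULT, frames=[1,3,2] (faults so far: 3)
  step 6: ref 4 -> FAULT, evict 1, frames=[4,3,2] (faults so far: 4)
  step 7: ref 3 -> HIT, frames=[4,3,2] (faults so far: 4)
  step 8: ref 4 -> HIT, frames=[4,3,2] (faults so far: 4)
  step 9: ref 2 -> HIT, frames=[4,3,2] (faults so far: 4)
  step 10: ref 1 -> FAULT, evict 3, frames=[4,1,2] (faults so far: 5)
  step 11: ref 3 -> FAULT, evict 4, frames=[3,1,2] (faults so far: 6)
  step 12: ref 1 -> HIT, frames=[3,1,2] (faults so far: 6)
  step 13: ref 1 -> HIT, frames=[3,1,2] (faults so far: 6)
  step 14: ref 2 -> HIT, frames=[3,1,2] (faults so far: 6)
  LRU total faults: 6
--- Optimal ---
  step 0: ref 1 -> FAULT, frames=[1,-,-] (faults so far: 1)
  step 1: ref 1 -> HIT, frames=[1,-,-] (faults so far: 1)
  step 2: ref 3 -> FAULT, frames=[1,3,-] (faults so far: 2)
  step 3: ref 3 -> HIT, frames=[1,3,-] (faults so far: 2)
  step 4: ref 3 -> HIT, frames=[1,3,-] (faults so far: 2)
  step 5: ref 2 -> FAULT, frames=[1,3,2] (faults so far: 3)
  step 6: ref 4 -> FAULT, evict 1, frames=[4,3,2] (faults so far: 4)
  step 7: ref 3 -> HIT, frames=[4,3,2] (faults so far: 4)
  step 8: ref 4 -> HIT, frames=[4,3,2] (faults so far: 4)
  step 9: ref 2 -> HIT, frames=[4,3,2] (faults so far: 4)
  step 10: ref 1 -> FAULT, evict 4, frames=[1,3,2] (faults so far: 5)
  step 11: ref 3 -> HIT, frames=[1,3,2] (faults so far: 5)
  step 12: ref 1 -> HIT, frames=[1,3,2] (faults so far: 5)
  step 13: ref 1 -> HIT, frames=[1,3,2] (faults so far: 5)
  step 14: ref 2 -> HIT, frames=[1,3,2] (faults so far: 5)
  Optimal total faults: 5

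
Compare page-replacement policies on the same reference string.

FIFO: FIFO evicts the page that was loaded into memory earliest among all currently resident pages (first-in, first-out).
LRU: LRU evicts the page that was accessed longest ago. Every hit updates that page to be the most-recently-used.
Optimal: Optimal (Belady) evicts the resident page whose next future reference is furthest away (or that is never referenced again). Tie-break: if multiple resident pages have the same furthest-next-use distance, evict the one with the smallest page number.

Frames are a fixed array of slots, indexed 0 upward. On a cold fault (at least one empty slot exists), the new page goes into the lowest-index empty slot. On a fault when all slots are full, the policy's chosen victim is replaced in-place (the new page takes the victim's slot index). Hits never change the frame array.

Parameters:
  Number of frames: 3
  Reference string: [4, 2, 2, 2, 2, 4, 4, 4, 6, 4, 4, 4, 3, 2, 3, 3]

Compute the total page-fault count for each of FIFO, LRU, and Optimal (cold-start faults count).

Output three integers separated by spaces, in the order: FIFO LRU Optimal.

--- FIFO ---
  step 0: ref 4 -> FAULT, frames=[4,-,-] (faults so far: 1)
  step 1: ref 2 -> FAULT, frames=[4,2,-] (faults so far: 2)
  step 2: ref 2 -> HIT, frames=[4,2,-] (faults so far: 2)
  step 3: ref 2 -> HIT, frames=[4,2,-] (faults so far: 2)
  step 4: ref 2 -> HIT, frames=[4,2,-] (faults so far: 2)
  step 5: ref 4 -> HIT, frames=[4,2,-] (faults so far: 2)
  step 6: ref 4 -> HIT, frames=[4,2,-] (faults so far: 2)
  step 7: ref 4 -> HIT, frames=[4,2,-] (faults so far: 2)
  step 8: ref 6 -> FAULT, frames=[4,2,6] (faults so far: 3)
  step 9: ref 4 -> HIT, frames=[4,2,6] (faults so far: 3)
  step 10: ref 4 -> HIT, frames=[4,2,6] (faults so far: 3)
  step 11: ref 4 -> HIT, frames=[4,2,6] (faults so far: 3)
  step 12: ref 3 -> FAULT, evict 4, frames=[3,2,6] (faults so far: 4)
  step 13: ref 2 -> HIT, frames=[3,2,6] (faults so far: 4)
  step 14: ref 3 -> HIT, frames=[3,2,6] (faults so far: 4)
  step 15: ref 3 -> HIT, frames=[3,2,6] (faults so far: 4)
  FIFO total faults: 4
--- LRU ---
  step 0: ref 4 -> FAULT, frames=[4,-,-] (faults so far: 1)
  step 1: ref 2 -> FAULT, frames=[4,2,-] (faults so far: 2)
  step 2: ref 2 -> HIT, frames=[4,2,-] (faults so far: 2)
  step 3: ref 2 -> HIT, frames=[4,2,-] (faults so far: 2)
  step 4: ref 2 -> HIT, frames=[4,2,-] (faults so far: 2)
  step 5: ref 4 -> HIT, frames=[4,2,-] (faults so far: 2)
  step 6: ref 4 -> HIT, frames=[4,2,-] (faults so far: 2)
  step 7: ref 4 -> HIT, frames=[4,2,-] (faults so far: 2)
  step 8: ref 6 -> FAULT, frames=[4,2,6] (faults so far: 3)
  step 9: ref 4 -> HIT, frames=[4,2,6] (faults so far: 3)
  step 10: ref 4 -> HIT, frames=[4,2,6] (faults so far: 3)
  step 11: ref 4 -> HIT, frames=[4,2,6] (faults so far: 3)
  step 12: ref 3 -> FAULT, evict 2, frames=[4,3,6] (faults so far: 4)
  step 13: ref 2 -> FAULT, evict 6, frames=[4,3,2] (faults so far: 5)
  step 14: ref 3 -> HIT, frames=[4,3,2] (faults so far: 5)
  step 15: ref 3 -> HIT, frames=[4,3,2] (faults so far: 5)
  LRU total faults: 5
--- Optimal ---
  step 0: ref 4 -> FAULT, frames=[4,-,-] (faults so far: 1)
  step 1: ref 2 -> FAULT, frames=[4,2,-] (faults so far: 2)
  step 2: ref 2 -> HIT, frames=[4,2,-] (faults so far: 2)
  step 3: ref 2 -> HIT, frames=[4,2,-] (faults so far: 2)
  step 4: ref 2 -> HIT, frames=[4,2,-] (faults so far: 2)
  step 5: ref 4 -> HIT, frames=[4,2,-] (faults so far: 2)
  step 6: ref 4 -> HIT, frames=[4,2,-] (faults so far: 2)
  step 7: ref 4 -> HIT, frames=[4,2,-] (faults so far: 2)
  step 8: ref 6 -> FAULT, frames=[4,2,6] (faults so far: 3)
  step 9: ref 4 -> HIT, frames=[4,2,6] (faults so far: 3)
  step 10: ref 4 -> HIT, frames=[4,2,6] (faults so far: 3)
  step 11: ref 4 -> HIT, frames=[4,2,6] (faults so far: 3)
  step 12: ref 3 -> FAULT, evict 4, frames=[3,2,6] (faults so far: 4)
  step 13: ref 2 -> HIT, frames=[3,2,6] (faults so far: 4)
  step 14: ref 3 -> HIT, frames=[3,2,6] (faults so far: 4)
  step 15: ref 3 -> HIT, frames=[3,2,6] (faults so far: 4)
  Optimal total faults: 4

Answer: 4 5 4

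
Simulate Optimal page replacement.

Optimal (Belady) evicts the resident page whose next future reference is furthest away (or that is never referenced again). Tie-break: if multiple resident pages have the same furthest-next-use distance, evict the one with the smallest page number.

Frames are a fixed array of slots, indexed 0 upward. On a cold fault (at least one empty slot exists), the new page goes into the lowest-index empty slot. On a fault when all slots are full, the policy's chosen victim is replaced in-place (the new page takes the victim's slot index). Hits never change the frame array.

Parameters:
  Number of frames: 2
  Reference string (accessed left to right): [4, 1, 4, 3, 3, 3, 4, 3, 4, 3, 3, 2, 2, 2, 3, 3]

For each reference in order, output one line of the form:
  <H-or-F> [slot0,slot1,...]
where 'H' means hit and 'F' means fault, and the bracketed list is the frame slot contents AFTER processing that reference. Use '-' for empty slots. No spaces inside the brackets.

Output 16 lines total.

F [4,-]
F [4,1]
H [4,1]
F [4,3]
H [4,3]
H [4,3]
H [4,3]
H [4,3]
H [4,3]
H [4,3]
H [4,3]
F [2,3]
H [2,3]
H [2,3]
H [2,3]
H [2,3]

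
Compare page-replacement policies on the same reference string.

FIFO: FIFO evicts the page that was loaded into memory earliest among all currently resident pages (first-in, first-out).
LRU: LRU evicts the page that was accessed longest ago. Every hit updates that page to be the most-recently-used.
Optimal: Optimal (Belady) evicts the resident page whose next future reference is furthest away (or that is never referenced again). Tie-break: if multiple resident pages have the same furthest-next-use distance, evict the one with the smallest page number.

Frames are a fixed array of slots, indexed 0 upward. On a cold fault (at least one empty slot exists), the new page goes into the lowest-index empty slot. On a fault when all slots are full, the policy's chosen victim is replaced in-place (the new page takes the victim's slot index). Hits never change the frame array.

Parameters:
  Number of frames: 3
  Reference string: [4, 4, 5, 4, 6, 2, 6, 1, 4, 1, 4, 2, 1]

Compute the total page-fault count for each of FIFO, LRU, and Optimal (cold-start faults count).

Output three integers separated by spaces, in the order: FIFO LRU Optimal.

Answer: 6 7 5

Derivation:
--- FIFO ---
  step 0: ref 4 -> FAULT, frames=[4,-,-] (faults so far: 1)
  step 1: ref 4 -> HIT, frames=[4,-,-] (faults so far: 1)
  step 2: ref 5 -> FAULT, frames=[4,5,-] (faults so far: 2)
  step 3: ref 4 -> HIT, frames=[4,5,-] (faults so far: 2)
  step 4: ref 6 -> FAULT, frames=[4,5,6] (faults so far: 3)
  step 5: ref 2 -> FAULT, evict 4, frames=[2,5,6] (faults so far: 4)
  step 6: ref 6 -> HIT, frames=[2,5,6] (faults so far: 4)
  step 7: ref 1 -> FAULT, evict 5, frames=[2,1,6] (faults so far: 5)
  step 8: ref 4 -> FAULT, evict 6, frames=[2,1,4] (faults so far: 6)
  step 9: ref 1 -> HIT, frames=[2,1,4] (faults so far: 6)
  step 10: ref 4 -> HIT, frames=[2,1,4] (faults so far: 6)
  step 11: ref 2 -> HIT, frames=[2,1,4] (faults so far: 6)
  step 12: ref 1 -> HIT, frames=[2,1,4] (faults so far: 6)
  FIFO total faults: 6
--- LRU ---
  step 0: ref 4 -> FAULT, frames=[4,-,-] (faults so far: 1)
  step 1: ref 4 -> HIT, frames=[4,-,-] (faults so far: 1)
  step 2: ref 5 -> FAULT, frames=[4,5,-] (faults so far: 2)
  step 3: ref 4 -> HIT, frames=[4,5,-] (faults so far: 2)
  step 4: ref 6 -> FAULT, frames=[4,5,6] (faults so far: 3)
  step 5: ref 2 -> FAULT, evict 5, frames=[4,2,6] (faults so far: 4)
  step 6: ref 6 -> HIT, frames=[4,2,6] (faults so far: 4)
  step 7: ref 1 -> FAULT, evict 4, frames=[1,2,6] (faults so far: 5)
  step 8: ref 4 -> FAULT, evict 2, frames=[1,4,6] (faults so far: 6)
  step 9: ref 1 -> HIT, frames=[1,4,6] (faults so far: 6)
  step 10: ref 4 -> HIT, frames=[1,4,6] (faults so far: 6)
  step 11: ref 2 -> FAULT, evict 6, frames=[1,4,2] (faults so far: 7)
  step 12: ref 1 -> HIT, frames=[1,4,2] (faults so far: 7)
  LRU total faults: 7
--- Optimal ---
  step 0: ref 4 -> FAULT, frames=[4,-,-] (faults so far: 1)
  step 1: ref 4 -> HIT, frames=[4,-,-] (faults so far: 1)
  step 2: ref 5 -> FAULT, frames=[4,5,-] (faults so far: 2)
  step 3: ref 4 -> HIT, frames=[4,5,-] (faults so far: 2)
  step 4: ref 6 -> FAULT, frames=[4,5,6] (faults so far: 3)
  step 5: ref 2 -> FAULT, evict 5, frames=[4,2,6] (faults so far: 4)
  step 6: ref 6 -> HIT, frames=[4,2,6] (faults so far: 4)
  step 7: ref 1 -> FAULT, evict 6, frames=[4,2,1] (faults so far: 5)
  step 8: ref 4 -> HIT, frames=[4,2,1] (faults so far: 5)
  step 9: ref 1 -> HIT, frames=[4,2,1] (faults so far: 5)
  step 10: ref 4 -> HIT, frames=[4,2,1] (faults so far: 5)
  step 11: ref 2 -> HIT, frames=[4,2,1] (faults so far: 5)
  step 12: ref 1 -> HIT, frames=[4,2,1] (faults so far: 5)
  Optimal total faults: 5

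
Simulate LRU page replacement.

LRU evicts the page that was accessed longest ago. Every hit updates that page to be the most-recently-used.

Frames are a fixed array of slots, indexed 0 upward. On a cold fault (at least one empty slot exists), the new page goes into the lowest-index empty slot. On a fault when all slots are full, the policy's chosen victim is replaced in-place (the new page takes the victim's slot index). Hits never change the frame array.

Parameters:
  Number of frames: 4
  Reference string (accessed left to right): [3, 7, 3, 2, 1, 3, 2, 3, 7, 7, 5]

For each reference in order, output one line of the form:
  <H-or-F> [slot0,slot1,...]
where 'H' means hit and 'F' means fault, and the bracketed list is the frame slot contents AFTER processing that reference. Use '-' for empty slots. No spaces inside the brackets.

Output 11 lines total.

F [3,-,-,-]
F [3,7,-,-]
H [3,7,-,-]
F [3,7,2,-]
F [3,7,2,1]
H [3,7,2,1]
H [3,7,2,1]
H [3,7,2,1]
H [3,7,2,1]
H [3,7,2,1]
F [3,7,2,5]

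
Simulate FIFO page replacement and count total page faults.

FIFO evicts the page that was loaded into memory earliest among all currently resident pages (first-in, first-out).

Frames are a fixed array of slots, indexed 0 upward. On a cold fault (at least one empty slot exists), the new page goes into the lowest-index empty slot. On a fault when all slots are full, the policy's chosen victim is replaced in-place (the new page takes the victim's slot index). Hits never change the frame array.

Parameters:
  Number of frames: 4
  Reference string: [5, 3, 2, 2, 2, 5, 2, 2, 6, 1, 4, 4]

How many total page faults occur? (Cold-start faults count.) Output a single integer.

Answer: 6

Derivation:
Step 0: ref 5 → FAULT, frames=[5,-,-,-]
Step 1: ref 3 → FAULT, frames=[5,3,-,-]
Step 2: ref 2 → FAULT, frames=[5,3,2,-]
Step 3: ref 2 → HIT, frames=[5,3,2,-]
Step 4: ref 2 → HIT, frames=[5,3,2,-]
Step 5: ref 5 → HIT, frames=[5,3,2,-]
Step 6: ref 2 → HIT, frames=[5,3,2,-]
Step 7: ref 2 → HIT, frames=[5,3,2,-]
Step 8: ref 6 → FAULT, frames=[5,3,2,6]
Step 9: ref 1 → FAULT (evict 5), frames=[1,3,2,6]
Step 10: ref 4 → FAULT (evict 3), frames=[1,4,2,6]
Step 11: ref 4 → HIT, frames=[1,4,2,6]
Total faults: 6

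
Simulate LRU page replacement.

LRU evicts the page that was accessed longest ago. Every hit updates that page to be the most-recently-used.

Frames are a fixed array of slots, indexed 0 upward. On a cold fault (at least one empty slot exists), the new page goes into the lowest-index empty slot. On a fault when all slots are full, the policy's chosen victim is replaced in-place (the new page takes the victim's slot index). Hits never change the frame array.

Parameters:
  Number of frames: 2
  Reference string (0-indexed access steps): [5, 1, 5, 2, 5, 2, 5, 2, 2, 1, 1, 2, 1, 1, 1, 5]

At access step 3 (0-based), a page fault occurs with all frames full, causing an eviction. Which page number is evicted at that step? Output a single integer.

Answer: 1

Derivation:
Step 0: ref 5 -> FAULT, frames=[5,-]
Step 1: ref 1 -> FAULT, frames=[5,1]
Step 2: ref 5 -> HIT, frames=[5,1]
Step 3: ref 2 -> FAULT, evict 1, frames=[5,2]
At step 3: evicted page 1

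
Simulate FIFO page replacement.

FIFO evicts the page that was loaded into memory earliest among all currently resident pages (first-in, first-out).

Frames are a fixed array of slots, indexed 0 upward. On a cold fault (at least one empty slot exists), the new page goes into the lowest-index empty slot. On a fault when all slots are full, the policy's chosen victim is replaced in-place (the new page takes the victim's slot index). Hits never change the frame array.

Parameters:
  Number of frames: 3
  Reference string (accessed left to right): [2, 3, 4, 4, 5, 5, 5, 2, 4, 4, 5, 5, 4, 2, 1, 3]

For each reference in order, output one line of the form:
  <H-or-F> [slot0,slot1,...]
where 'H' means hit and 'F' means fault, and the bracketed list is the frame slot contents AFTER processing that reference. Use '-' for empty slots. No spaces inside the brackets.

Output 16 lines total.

F [2,-,-]
F [2,3,-]
F [2,3,4]
H [2,3,4]
F [5,3,4]
H [5,3,4]
H [5,3,4]
F [5,2,4]
H [5,2,4]
H [5,2,4]
H [5,2,4]
H [5,2,4]
H [5,2,4]
H [5,2,4]
F [5,2,1]
F [3,2,1]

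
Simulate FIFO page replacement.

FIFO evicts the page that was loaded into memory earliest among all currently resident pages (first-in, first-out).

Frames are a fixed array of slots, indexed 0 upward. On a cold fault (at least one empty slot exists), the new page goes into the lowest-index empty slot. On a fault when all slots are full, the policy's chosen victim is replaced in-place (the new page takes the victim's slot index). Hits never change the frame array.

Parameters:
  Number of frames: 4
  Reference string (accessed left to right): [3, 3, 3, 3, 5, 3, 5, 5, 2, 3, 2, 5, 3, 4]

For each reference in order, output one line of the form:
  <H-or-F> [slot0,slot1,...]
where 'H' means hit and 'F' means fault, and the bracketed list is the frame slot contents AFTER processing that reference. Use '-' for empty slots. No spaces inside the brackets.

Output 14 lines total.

F [3,-,-,-]
H [3,-,-,-]
H [3,-,-,-]
H [3,-,-,-]
F [3,5,-,-]
H [3,5,-,-]
H [3,5,-,-]
H [3,5,-,-]
F [3,5,2,-]
H [3,5,2,-]
H [3,5,2,-]
H [3,5,2,-]
H [3,5,2,-]
F [3,5,2,4]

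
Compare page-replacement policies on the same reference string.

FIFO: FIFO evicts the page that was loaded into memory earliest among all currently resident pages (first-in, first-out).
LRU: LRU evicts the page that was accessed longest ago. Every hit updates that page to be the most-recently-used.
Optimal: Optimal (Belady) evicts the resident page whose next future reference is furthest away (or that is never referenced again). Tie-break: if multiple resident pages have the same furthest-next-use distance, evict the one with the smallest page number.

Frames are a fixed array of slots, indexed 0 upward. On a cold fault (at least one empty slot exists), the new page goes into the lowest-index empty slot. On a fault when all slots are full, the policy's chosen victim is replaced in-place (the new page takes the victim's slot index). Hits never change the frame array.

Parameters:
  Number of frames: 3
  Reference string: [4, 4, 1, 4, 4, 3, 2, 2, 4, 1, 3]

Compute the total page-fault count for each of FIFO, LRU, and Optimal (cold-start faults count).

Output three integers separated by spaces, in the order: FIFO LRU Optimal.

--- FIFO ---
  step 0: ref 4 -> FAULT, frames=[4,-,-] (faults so far: 1)
  step 1: ref 4 -> HIT, frames=[4,-,-] (faults so far: 1)
  step 2: ref 1 -> FAULT, frames=[4,1,-] (faults so far: 2)
  step 3: ref 4 -> HIT, frames=[4,1,-] (faults so far: 2)
  step 4: ref 4 -> HIT, frames=[4,1,-] (faults so far: 2)
  step 5: ref 3 -> FAULT, frames=[4,1,3] (faults so far: 3)
  step 6: ref 2 -> FAULT, evict 4, frames=[2,1,3] (faults so far: 4)
  step 7: ref 2 -> HIT, frames=[2,1,3] (faults so far: 4)
  step 8: ref 4 -> FAULT, evict 1, frames=[2,4,3] (faults so far: 5)
  step 9: ref 1 -> FAULT, evict 3, frames=[2,4,1] (faults so far: 6)
  step 10: ref 3 -> FAULT, evict 2, frames=[3,4,1] (faults so far: 7)
  FIFO total faults: 7
--- LRU ---
  step 0: ref 4 -> FAULT, frames=[4,-,-] (faults so far: 1)
  step 1: ref 4 -> HIT, frames=[4,-,-] (faults so far: 1)
  step 2: ref 1 -> FAULT, frames=[4,1,-] (faults so far: 2)
  step 3: ref 4 -> HIT, frames=[4,1,-] (faults so far: 2)
  step 4: ref 4 -> HIT, frames=[4,1,-] (faults so far: 2)
  step 5: ref 3 -> FAULT, frames=[4,1,3] (faults so far: 3)
  step 6: ref 2 -> FAULT, evict 1, frames=[4,2,3] (faults so far: 4)
  step 7: ref 2 -> HIT, frames=[4,2,3] (faults so far: 4)
  step 8: ref 4 -> HIT, frames=[4,2,3] (faults so far: 4)
  step 9: ref 1 -> FAULT, evict 3, frames=[4,2,1] (faults so far: 5)
  step 10: ref 3 -> FAULT, evict 2, frames=[4,3,1] (faults so far: 6)
  LRU total faults: 6
--- Optimal ---
  step 0: ref 4 -> FAULT, frames=[4,-,-] (faults so far: 1)
  step 1: ref 4 -> HIT, frames=[4,-,-] (faults so far: 1)
  step 2: ref 1 -> FAULT, frames=[4,1,-] (faults so far: 2)
  step 3: ref 4 -> HIT, frames=[4,1,-] (faults so far: 2)
  step 4: ref 4 -> HIT, frames=[4,1,-] (faults so far: 2)
  step 5: ref 3 -> FAULT, frames=[4,1,3] (faults so far: 3)
  step 6: ref 2 -> FAULT, evict 3, frames=[4,1,2] (faults so far: 4)
  step 7: ref 2 -> HIT, frames=[4,1,2] (faults so far: 4)
  step 8: ref 4 -> HIT, frames=[4,1,2] (faults so far: 4)
  step 9: ref 1 -> HIT, frames=[4,1,2] (faults so far: 4)
  step 10: ref 3 -> FAULT, evict 1, frames=[4,3,2] (faults so far: 5)
  Optimal total faults: 5

Answer: 7 6 5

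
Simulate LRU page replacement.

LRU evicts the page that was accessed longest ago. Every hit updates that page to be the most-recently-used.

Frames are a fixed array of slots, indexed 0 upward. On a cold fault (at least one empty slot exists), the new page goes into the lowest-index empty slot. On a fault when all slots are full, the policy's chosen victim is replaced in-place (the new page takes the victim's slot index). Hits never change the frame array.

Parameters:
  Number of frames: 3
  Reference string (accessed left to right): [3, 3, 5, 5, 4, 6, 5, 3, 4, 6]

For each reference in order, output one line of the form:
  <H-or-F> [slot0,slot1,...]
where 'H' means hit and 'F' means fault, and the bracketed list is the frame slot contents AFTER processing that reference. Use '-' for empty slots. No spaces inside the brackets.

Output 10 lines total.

F [3,-,-]
H [3,-,-]
F [3,5,-]
H [3,5,-]
F [3,5,4]
F [6,5,4]
H [6,5,4]
F [6,5,3]
F [4,5,3]
F [4,6,3]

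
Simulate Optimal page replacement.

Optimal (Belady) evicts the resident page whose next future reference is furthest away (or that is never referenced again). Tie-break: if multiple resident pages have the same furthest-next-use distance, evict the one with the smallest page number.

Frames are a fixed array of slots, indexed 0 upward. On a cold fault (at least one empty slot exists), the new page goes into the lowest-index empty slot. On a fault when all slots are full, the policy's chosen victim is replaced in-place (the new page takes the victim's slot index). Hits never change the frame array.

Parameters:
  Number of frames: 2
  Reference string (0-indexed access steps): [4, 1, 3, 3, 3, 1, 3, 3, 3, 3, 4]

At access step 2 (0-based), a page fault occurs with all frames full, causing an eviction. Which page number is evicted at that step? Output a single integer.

Answer: 4

Derivation:
Step 0: ref 4 -> FAULT, frames=[4,-]
Step 1: ref 1 -> FAULT, frames=[4,1]
Step 2: ref 3 -> FAULT, evict 4, frames=[3,1]
At step 2: evicted page 4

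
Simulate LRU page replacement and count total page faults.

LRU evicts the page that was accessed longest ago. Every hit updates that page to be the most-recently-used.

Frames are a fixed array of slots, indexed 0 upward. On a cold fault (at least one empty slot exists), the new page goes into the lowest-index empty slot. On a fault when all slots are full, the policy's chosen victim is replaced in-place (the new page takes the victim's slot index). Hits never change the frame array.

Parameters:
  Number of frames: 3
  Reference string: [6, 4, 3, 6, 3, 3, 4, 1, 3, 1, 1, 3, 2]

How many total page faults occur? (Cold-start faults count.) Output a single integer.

Answer: 5

Derivation:
Step 0: ref 6 → FAULT, frames=[6,-,-]
Step 1: ref 4 → FAULT, frames=[6,4,-]
Step 2: ref 3 → FAULT, frames=[6,4,3]
Step 3: ref 6 → HIT, frames=[6,4,3]
Step 4: ref 3 → HIT, frames=[6,4,3]
Step 5: ref 3 → HIT, frames=[6,4,3]
Step 6: ref 4 → HIT, frames=[6,4,3]
Step 7: ref 1 → FAULT (evict 6), frames=[1,4,3]
Step 8: ref 3 → HIT, frames=[1,4,3]
Step 9: ref 1 → HIT, frames=[1,4,3]
Step 10: ref 1 → HIT, frames=[1,4,3]
Step 11: ref 3 → HIT, frames=[1,4,3]
Step 12: ref 2 → FAULT (evict 4), frames=[1,2,3]
Total faults: 5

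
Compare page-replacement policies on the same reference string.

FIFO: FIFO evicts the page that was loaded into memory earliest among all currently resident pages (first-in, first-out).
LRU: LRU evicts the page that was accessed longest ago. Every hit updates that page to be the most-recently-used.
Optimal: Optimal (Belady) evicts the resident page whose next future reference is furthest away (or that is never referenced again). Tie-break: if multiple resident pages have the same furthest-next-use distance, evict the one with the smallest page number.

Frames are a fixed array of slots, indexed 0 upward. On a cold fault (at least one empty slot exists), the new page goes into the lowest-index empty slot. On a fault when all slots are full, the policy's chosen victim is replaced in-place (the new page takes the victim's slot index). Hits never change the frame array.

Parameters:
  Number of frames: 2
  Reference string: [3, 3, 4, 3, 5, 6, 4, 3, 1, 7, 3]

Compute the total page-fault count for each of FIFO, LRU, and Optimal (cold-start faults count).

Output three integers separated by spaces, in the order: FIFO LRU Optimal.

--- FIFO ---
  step 0: ref 3 -> FAULT, frames=[3,-] (faults so far: 1)
  step 1: ref 3 -> HIT, frames=[3,-] (faults so far: 1)
  step 2: ref 4 -> FAULT, frames=[3,4] (faults so far: 2)
  step 3: ref 3 -> HIT, frames=[3,4] (faults so far: 2)
  step 4: ref 5 -> FAULT, evict 3, frames=[5,4] (faults so far: 3)
  step 5: ref 6 -> FAULT, evict 4, frames=[5,6] (faults so far: 4)
  step 6: ref 4 -> FAULT, evict 5, frames=[4,6] (faults so far: 5)
  step 7: ref 3 -> FAULT, evict 6, frames=[4,3] (faults so far: 6)
  step 8: ref 1 -> FAULT, evict 4, frames=[1,3] (faults so far: 7)
  step 9: ref 7 -> FAULT, evict 3, frames=[1,7] (faults so far: 8)
  step 10: ref 3 -> FAULT, evict 1, frames=[3,7] (faults so far: 9)
  FIFO total faults: 9
--- LRU ---
  step 0: ref 3 -> FAULT, frames=[3,-] (faults so far: 1)
  step 1: ref 3 -> HIT, frames=[3,-] (faults so far: 1)
  step 2: ref 4 -> FAULT, frames=[3,4] (faults so far: 2)
  step 3: ref 3 -> HIT, frames=[3,4] (faults so far: 2)
  step 4: ref 5 -> FAULT, evict 4, frames=[3,5] (faults so far: 3)
  step 5: ref 6 -> FAULT, evict 3, frames=[6,5] (faults so far: 4)
  step 6: ref 4 -> FAULT, evict 5, frames=[6,4] (faults so far: 5)
  step 7: ref 3 -> FAULT, evict 6, frames=[3,4] (faults so far: 6)
  step 8: ref 1 -> FAULT, evict 4, frames=[3,1] (faults so far: 7)
  step 9: ref 7 -> FAULT, evict 3, frames=[7,1] (faults so far: 8)
  step 10: ref 3 -> FAULT, evict 1, frames=[7,3] (faults so far: 9)
  LRU total faults: 9
--- Optimal ---
  step 0: ref 3 -> FAULT, frames=[3,-] (faults so far: 1)
  step 1: ref 3 -> HIT, frames=[3,-] (faults so far: 1)
  step 2: ref 4 -> FAULT, frames=[3,4] (faults so far: 2)
  step 3: ref 3 -> HIT, frames=[3,4] (faults so far: 2)
  step 4: ref 5 -> FAULT, evict 3, frames=[5,4] (faults so far: 3)
  step 5: ref 6 -> FAULT, evict 5, frames=[6,4] (faults so far: 4)
  step 6: ref 4 -> HIT, frames=[6,4] (faults so far: 4)
  step 7: ref 3 -> FAULT, evict 4, frames=[6,3] (faults so far: 5)
  step 8: ref 1 -> FAULT, evict 6, frames=[1,3] (faults so far: 6)
  step 9: ref 7 -> FAULT, evict 1, frames=[7,3] (faults so far: 7)
  step 10: ref 3 -> HIT, frames=[7,3] (faults so far: 7)
  Optimal total faults: 7

Answer: 9 9 7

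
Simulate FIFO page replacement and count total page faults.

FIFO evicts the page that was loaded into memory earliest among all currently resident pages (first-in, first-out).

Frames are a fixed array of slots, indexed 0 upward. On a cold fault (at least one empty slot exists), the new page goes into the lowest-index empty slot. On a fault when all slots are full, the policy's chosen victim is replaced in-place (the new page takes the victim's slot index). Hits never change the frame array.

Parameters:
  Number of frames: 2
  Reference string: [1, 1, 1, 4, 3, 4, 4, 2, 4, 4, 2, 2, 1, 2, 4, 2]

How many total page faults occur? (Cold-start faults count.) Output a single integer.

Step 0: ref 1 → FAULT, frames=[1,-]
Step 1: ref 1 → HIT, frames=[1,-]
Step 2: ref 1 → HIT, frames=[1,-]
Step 3: ref 4 → FAULT, frames=[1,4]
Step 4: ref 3 → FAULT (evict 1), frames=[3,4]
Step 5: ref 4 → HIT, frames=[3,4]
Step 6: ref 4 → HIT, frames=[3,4]
Step 7: ref 2 → FAULT (evict 4), frames=[3,2]
Step 8: ref 4 → FAULT (evict 3), frames=[4,2]
Step 9: ref 4 → HIT, frames=[4,2]
Step 10: ref 2 → HIT, frames=[4,2]
Step 11: ref 2 → HIT, frames=[4,2]
Step 12: ref 1 → FAULT (evict 2), frames=[4,1]
Step 13: ref 2 → FAULT (evict 4), frames=[2,1]
Step 14: ref 4 → FAULT (evict 1), frames=[2,4]
Step 15: ref 2 → HIT, frames=[2,4]
Total faults: 8

Answer: 8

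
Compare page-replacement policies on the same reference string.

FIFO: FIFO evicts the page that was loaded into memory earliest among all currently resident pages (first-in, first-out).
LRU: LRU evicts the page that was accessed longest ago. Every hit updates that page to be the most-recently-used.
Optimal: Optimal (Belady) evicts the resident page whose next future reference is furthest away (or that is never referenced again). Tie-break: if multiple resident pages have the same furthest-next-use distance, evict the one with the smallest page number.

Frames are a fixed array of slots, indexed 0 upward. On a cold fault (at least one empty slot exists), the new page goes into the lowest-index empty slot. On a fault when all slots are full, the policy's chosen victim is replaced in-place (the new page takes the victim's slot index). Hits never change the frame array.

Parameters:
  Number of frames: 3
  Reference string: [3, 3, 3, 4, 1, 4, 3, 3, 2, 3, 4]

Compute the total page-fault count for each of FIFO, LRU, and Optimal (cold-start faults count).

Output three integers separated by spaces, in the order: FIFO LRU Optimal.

--- FIFO ---
  step 0: ref 3 -> FAULT, frames=[3,-,-] (faults so far: 1)
  step 1: ref 3 -> HIT, frames=[3,-,-] (faults so far: 1)
  step 2: ref 3 -> HIT, frames=[3,-,-] (faults so far: 1)
  step 3: ref 4 -> FAULT, frames=[3,4,-] (faults so far: 2)
  step 4: ref 1 -> FAULT, frames=[3,4,1] (faults so far: 3)
  step 5: ref 4 -> HIT, frames=[3,4,1] (faults so far: 3)
  step 6: ref 3 -> HIT, frames=[3,4,1] (faults so far: 3)
  step 7: ref 3 -> HIT, frames=[3,4,1] (faults so far: 3)
  step 8: ref 2 -> FAULT, evict 3, frames=[2,4,1] (faults so far: 4)
  step 9: ref 3 -> FAULT, evict 4, frames=[2,3,1] (faults so far: 5)
  step 10: ref 4 -> FAULT, evict 1, frames=[2,3,4] (faults so far: 6)
  FIFO total faults: 6
--- LRU ---
  step 0: ref 3 -> FAULT, frames=[3,-,-] (faults so far: 1)
  step 1: ref 3 -> HIT, frames=[3,-,-] (faults so far: 1)
  step 2: ref 3 -> HIT, frames=[3,-,-] (faults so far: 1)
  step 3: ref 4 -> FAULT, frames=[3,4,-] (faults so far: 2)
  step 4: ref 1 -> FAULT, frames=[3,4,1] (faults so far: 3)
  step 5: ref 4 -> HIT, frames=[3,4,1] (faults so far: 3)
  step 6: ref 3 -> HIT, frames=[3,4,1] (faults so far: 3)
  step 7: ref 3 -> HIT, frames=[3,4,1] (faults so far: 3)
  step 8: ref 2 -> FAULT, evict 1, frames=[3,4,2] (faults so far: 4)
  step 9: ref 3 -> HIT, frames=[3,4,2] (faults so far: 4)
  step 10: ref 4 -> HIT, frames=[3,4,2] (faults so far: 4)
  LRU total faults: 4
--- Optimal ---
  step 0: ref 3 -> FAULT, frames=[3,-,-] (faults so far: 1)
  step 1: ref 3 -> HIT, frames=[3,-,-] (faults so far: 1)
  step 2: ref 3 -> HIT, frames=[3,-,-] (faults so far: 1)
  step 3: ref 4 -> FAULT, frames=[3,4,-] (faults so far: 2)
  step 4: ref 1 -> FAULT, frames=[3,4,1] (faults so far: 3)
  step 5: ref 4 -> HIT, frames=[3,4,1] (faults so far: 3)
  step 6: ref 3 -> HIT, frames=[3,4,1] (faults so far: 3)
  step 7: ref 3 -> HIT, frames=[3,4,1] (faults so far: 3)
  step 8: ref 2 -> FAULT, evict 1, frames=[3,4,2] (faults so far: 4)
  step 9: ref 3 -> HIT, frames=[3,4,2] (faults so far: 4)
  step 10: ref 4 -> HIT, frames=[3,4,2] (faults so far: 4)
  Optimal total faults: 4

Answer: 6 4 4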